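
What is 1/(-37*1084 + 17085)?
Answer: -1/23023 ≈ -4.3435e-5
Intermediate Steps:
1/(-37*1084 + 17085) = 1/(-40108 + 17085) = 1/(-23023) = -1/23023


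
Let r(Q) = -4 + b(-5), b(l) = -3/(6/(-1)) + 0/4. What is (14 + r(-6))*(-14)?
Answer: -147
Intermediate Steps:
b(l) = 1/2 (b(l) = -3/(6*(-1)) + 0*(1/4) = -3/(-6) + 0 = -3*(-1/6) + 0 = 1/2 + 0 = 1/2)
r(Q) = -7/2 (r(Q) = -4 + 1/2 = -7/2)
(14 + r(-6))*(-14) = (14 - 7/2)*(-14) = (21/2)*(-14) = -147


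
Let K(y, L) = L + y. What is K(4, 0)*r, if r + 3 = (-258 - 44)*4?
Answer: -4844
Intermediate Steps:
r = -1211 (r = -3 + (-258 - 44)*4 = -3 - 302*4 = -3 - 1208 = -1211)
K(4, 0)*r = (0 + 4)*(-1211) = 4*(-1211) = -4844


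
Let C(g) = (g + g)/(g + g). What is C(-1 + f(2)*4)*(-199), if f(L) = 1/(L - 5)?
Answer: -199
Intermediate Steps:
f(L) = 1/(-5 + L)
C(g) = 1 (C(g) = (2*g)/((2*g)) = (2*g)*(1/(2*g)) = 1)
C(-1 + f(2)*4)*(-199) = 1*(-199) = -199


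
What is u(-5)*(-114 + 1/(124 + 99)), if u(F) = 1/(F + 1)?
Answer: 25421/892 ≈ 28.499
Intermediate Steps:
u(F) = 1/(1 + F)
u(-5)*(-114 + 1/(124 + 99)) = (-114 + 1/(124 + 99))/(1 - 5) = (-114 + 1/223)/(-4) = -(-114 + 1/223)/4 = -1/4*(-25421/223) = 25421/892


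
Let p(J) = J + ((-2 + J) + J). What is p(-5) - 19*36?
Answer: -701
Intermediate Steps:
p(J) = -2 + 3*J (p(J) = J + (-2 + 2*J) = -2 + 3*J)
p(-5) - 19*36 = (-2 + 3*(-5)) - 19*36 = (-2 - 15) - 684 = -17 - 684 = -701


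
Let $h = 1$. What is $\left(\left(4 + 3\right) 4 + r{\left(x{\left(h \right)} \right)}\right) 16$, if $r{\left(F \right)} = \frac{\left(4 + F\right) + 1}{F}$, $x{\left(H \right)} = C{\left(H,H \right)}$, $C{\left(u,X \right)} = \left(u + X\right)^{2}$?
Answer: $484$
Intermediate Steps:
$C{\left(u,X \right)} = \left(X + u\right)^{2}$
$x{\left(H \right)} = 4 H^{2}$ ($x{\left(H \right)} = \left(H + H\right)^{2} = \left(2 H\right)^{2} = 4 H^{2}$)
$r{\left(F \right)} = \frac{5 + F}{F}$
$\left(\left(4 + 3\right) 4 + r{\left(x{\left(h \right)} \right)}\right) 16 = \left(\left(4 + 3\right) 4 + \frac{5 + 4 \cdot 1^{2}}{4 \cdot 1^{2}}\right) 16 = \left(7 \cdot 4 + \frac{5 + 4 \cdot 1}{4 \cdot 1}\right) 16 = \left(28 + \frac{5 + 4}{4}\right) 16 = \left(28 + \frac{1}{4} \cdot 9\right) 16 = \left(28 + \frac{9}{4}\right) 16 = \frac{121}{4} \cdot 16 = 484$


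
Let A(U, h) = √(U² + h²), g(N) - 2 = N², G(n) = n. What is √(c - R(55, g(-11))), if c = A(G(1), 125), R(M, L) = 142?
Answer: √(-142 + √15626) ≈ 4.1226*I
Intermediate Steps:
g(N) = 2 + N²
c = √15626 (c = √(1² + 125²) = √(1 + 15625) = √15626 ≈ 125.00)
√(c - R(55, g(-11))) = √(√15626 - 1*142) = √(√15626 - 142) = √(-142 + √15626)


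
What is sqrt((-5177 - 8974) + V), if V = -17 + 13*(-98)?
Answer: I*sqrt(15442) ≈ 124.27*I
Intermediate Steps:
V = -1291 (V = -17 - 1274 = -1291)
sqrt((-5177 - 8974) + V) = sqrt((-5177 - 8974) - 1291) = sqrt(-14151 - 1291) = sqrt(-15442) = I*sqrt(15442)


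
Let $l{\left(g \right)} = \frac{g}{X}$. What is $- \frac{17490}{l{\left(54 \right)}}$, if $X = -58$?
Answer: $\frac{169070}{9} \approx 18786.0$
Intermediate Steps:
$l{\left(g \right)} = - \frac{g}{58}$ ($l{\left(g \right)} = \frac{g}{-58} = g \left(- \frac{1}{58}\right) = - \frac{g}{58}$)
$- \frac{17490}{l{\left(54 \right)}} = - \frac{17490}{\left(- \frac{1}{58}\right) 54} = - \frac{17490}{- \frac{27}{29}} = \left(-17490\right) \left(- \frac{29}{27}\right) = \frac{169070}{9}$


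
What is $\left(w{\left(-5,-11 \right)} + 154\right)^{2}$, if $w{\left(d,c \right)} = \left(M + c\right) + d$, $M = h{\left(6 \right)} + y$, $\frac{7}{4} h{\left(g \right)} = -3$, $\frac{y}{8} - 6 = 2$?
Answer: $\frac{1965604}{49} \approx 40114.0$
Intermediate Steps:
$y = 64$ ($y = 48 + 8 \cdot 2 = 48 + 16 = 64$)
$h{\left(g \right)} = - \frac{12}{7}$ ($h{\left(g \right)} = \frac{4}{7} \left(-3\right) = - \frac{12}{7}$)
$M = \frac{436}{7}$ ($M = - \frac{12}{7} + 64 = \frac{436}{7} \approx 62.286$)
$w{\left(d,c \right)} = \frac{436}{7} + c + d$ ($w{\left(d,c \right)} = \left(\frac{436}{7} + c\right) + d = \frac{436}{7} + c + d$)
$\left(w{\left(-5,-11 \right)} + 154\right)^{2} = \left(\left(\frac{436}{7} - 11 - 5\right) + 154\right)^{2} = \left(\frac{324}{7} + 154\right)^{2} = \left(\frac{1402}{7}\right)^{2} = \frac{1965604}{49}$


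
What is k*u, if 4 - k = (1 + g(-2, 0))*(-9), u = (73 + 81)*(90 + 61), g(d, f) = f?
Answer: 302302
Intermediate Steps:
u = 23254 (u = 154*151 = 23254)
k = 13 (k = 4 - (1 + 0)*(-9) = 4 - (-9) = 4 - 1*(-9) = 4 + 9 = 13)
k*u = 13*23254 = 302302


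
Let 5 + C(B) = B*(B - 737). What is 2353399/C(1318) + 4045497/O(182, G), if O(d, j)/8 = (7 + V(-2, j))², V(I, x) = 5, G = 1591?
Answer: 114835651107/32672128 ≈ 3514.8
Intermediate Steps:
C(B) = -5 + B*(-737 + B) (C(B) = -5 + B*(B - 737) = -5 + B*(-737 + B))
O(d, j) = 1152 (O(d, j) = 8*(7 + 5)² = 8*12² = 8*144 = 1152)
2353399/C(1318) + 4045497/O(182, G) = 2353399/(-5 + 1318² - 737*1318) + 4045497/1152 = 2353399/(-5 + 1737124 - 971366) + 4045497*(1/1152) = 2353399/765753 + 1348499/384 = 114835651107/32672128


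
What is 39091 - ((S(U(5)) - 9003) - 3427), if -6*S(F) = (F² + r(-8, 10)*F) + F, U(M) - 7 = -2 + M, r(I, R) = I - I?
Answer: 154618/3 ≈ 51539.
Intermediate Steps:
r(I, R) = 0
U(M) = 5 + M (U(M) = 7 + (-2 + M) = 5 + M)
S(F) = -F/6 - F²/6 (S(F) = -((F² + 0*F) + F)/6 = -((F² + 0) + F)/6 = -(F² + F)/6 = -(F + F²)/6 = -F/6 - F²/6)
39091 - ((S(U(5)) - 9003) - 3427) = 39091 - ((-(5 + 5)*(1 + (5 + 5))/6 - 9003) - 3427) = 39091 - ((-⅙*10*(1 + 10) - 9003) - 3427) = 39091 - ((-⅙*10*11 - 9003) - 3427) = 39091 - ((-55/3 - 9003) - 3427) = 39091 - (-27064/3 - 3427) = 39091 - 1*(-37345/3) = 39091 + 37345/3 = 154618/3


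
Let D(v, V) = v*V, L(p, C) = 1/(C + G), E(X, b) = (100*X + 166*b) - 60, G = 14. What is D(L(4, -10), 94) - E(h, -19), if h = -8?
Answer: 8075/2 ≈ 4037.5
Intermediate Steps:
E(X, b) = -60 + 100*X + 166*b
L(p, C) = 1/(14 + C) (L(p, C) = 1/(C + 14) = 1/(14 + C))
D(v, V) = V*v
D(L(4, -10), 94) - E(h, -19) = 94/(14 - 10) - (-60 + 100*(-8) + 166*(-19)) = 94/4 - (-60 - 800 - 3154) = 94*(¼) - 1*(-4014) = 47/2 + 4014 = 8075/2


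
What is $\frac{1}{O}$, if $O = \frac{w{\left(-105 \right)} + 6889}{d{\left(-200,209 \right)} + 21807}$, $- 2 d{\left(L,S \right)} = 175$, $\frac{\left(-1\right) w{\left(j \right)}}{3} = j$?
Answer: $\frac{43439}{14408} \approx 3.0149$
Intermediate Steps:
$w{\left(j \right)} = - 3 j$
$d{\left(L,S \right)} = - \frac{175}{2}$ ($d{\left(L,S \right)} = \left(- \frac{1}{2}\right) 175 = - \frac{175}{2}$)
$O = \frac{14408}{43439}$ ($O = \frac{\left(-3\right) \left(-105\right) + 6889}{- \frac{175}{2} + 21807} = \frac{315 + 6889}{\frac{43439}{2}} = 7204 \cdot \frac{2}{43439} = \frac{14408}{43439} \approx 0.33168$)
$\frac{1}{O} = \frac{1}{\frac{14408}{43439}} = \frac{43439}{14408}$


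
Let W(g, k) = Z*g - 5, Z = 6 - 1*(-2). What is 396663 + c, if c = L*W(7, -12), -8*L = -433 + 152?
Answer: 3187635/8 ≈ 3.9845e+5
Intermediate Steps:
Z = 8 (Z = 6 + 2 = 8)
W(g, k) = -5 + 8*g (W(g, k) = 8*g - 5 = -5 + 8*g)
L = 281/8 (L = -(-433 + 152)/8 = -⅛*(-281) = 281/8 ≈ 35.125)
c = 14331/8 (c = 281*(-5 + 8*7)/8 = 281*(-5 + 56)/8 = (281/8)*51 = 14331/8 ≈ 1791.4)
396663 + c = 396663 + 14331/8 = 3187635/8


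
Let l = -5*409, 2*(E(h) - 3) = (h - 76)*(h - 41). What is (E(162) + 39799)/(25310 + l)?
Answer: 9001/4653 ≈ 1.9345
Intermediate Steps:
E(h) = 3 + (-76 + h)*(-41 + h)/2 (E(h) = 3 + ((h - 76)*(h - 41))/2 = 3 + ((-76 + h)*(-41 + h))/2 = 3 + (-76 + h)*(-41 + h)/2)
l = -2045
(E(162) + 39799)/(25310 + l) = ((1561 + (1/2)*162**2 - 117/2*162) + 39799)/(25310 - 2045) = ((1561 + (1/2)*26244 - 9477) + 39799)/23265 = ((1561 + 13122 - 9477) + 39799)*(1/23265) = (5206 + 39799)*(1/23265) = 45005*(1/23265) = 9001/4653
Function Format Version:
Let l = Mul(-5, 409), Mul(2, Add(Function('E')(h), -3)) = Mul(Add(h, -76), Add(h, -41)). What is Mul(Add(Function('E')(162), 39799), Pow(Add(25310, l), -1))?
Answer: Rational(9001, 4653) ≈ 1.9345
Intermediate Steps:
Function('E')(h) = Add(3, Mul(Rational(1, 2), Add(-76, h), Add(-41, h))) (Function('E')(h) = Add(3, Mul(Rational(1, 2), Mul(Add(h, -76), Add(h, -41)))) = Add(3, Mul(Rational(1, 2), Mul(Add(-76, h), Add(-41, h)))) = Add(3, Mul(Rational(1, 2), Add(-76, h), Add(-41, h))))
l = -2045
Mul(Add(Function('E')(162), 39799), Pow(Add(25310, l), -1)) = Mul(Add(Add(1561, Mul(Rational(1, 2), Pow(162, 2)), Mul(Rational(-117, 2), 162)), 39799), Pow(Add(25310, -2045), -1)) = Mul(Add(Add(1561, Mul(Rational(1, 2), 26244), -9477), 39799), Pow(23265, -1)) = Mul(Add(Add(1561, 13122, -9477), 39799), Rational(1, 23265)) = Mul(Add(5206, 39799), Rational(1, 23265)) = Mul(45005, Rational(1, 23265)) = Rational(9001, 4653)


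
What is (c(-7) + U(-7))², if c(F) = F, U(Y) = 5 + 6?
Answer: 16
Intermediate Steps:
U(Y) = 11
(c(-7) + U(-7))² = (-7 + 11)² = 4² = 16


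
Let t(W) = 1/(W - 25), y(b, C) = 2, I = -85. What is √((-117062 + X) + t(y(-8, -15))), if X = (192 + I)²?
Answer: 30*I*√62077/23 ≈ 324.98*I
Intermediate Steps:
X = 11449 (X = (192 - 85)² = 107² = 11449)
t(W) = 1/(-25 + W)
√((-117062 + X) + t(y(-8, -15))) = √((-117062 + 11449) + 1/(-25 + 2)) = √(-105613 + 1/(-23)) = √(-105613 - 1/23) = √(-2429100/23) = 30*I*√62077/23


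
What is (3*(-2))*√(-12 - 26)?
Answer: -6*I*√38 ≈ -36.987*I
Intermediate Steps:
(3*(-2))*√(-12 - 26) = -6*I*√38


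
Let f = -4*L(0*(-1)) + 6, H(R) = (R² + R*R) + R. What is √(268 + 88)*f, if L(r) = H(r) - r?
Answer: 12*√89 ≈ 113.21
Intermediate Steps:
H(R) = R + 2*R² (H(R) = (R² + R²) + R = 2*R² + R = R + 2*R²)
L(r) = -r + r*(1 + 2*r) (L(r) = r*(1 + 2*r) - r = -r + r*(1 + 2*r))
f = 6 (f = -8*(0*(-1))² + 6 = -8*0² + 6 = -8*0 + 6 = -4*0 + 6 = 0 + 6 = 6)
√(268 + 88)*f = √(268 + 88)*6 = √356*6 = (2*√89)*6 = 12*√89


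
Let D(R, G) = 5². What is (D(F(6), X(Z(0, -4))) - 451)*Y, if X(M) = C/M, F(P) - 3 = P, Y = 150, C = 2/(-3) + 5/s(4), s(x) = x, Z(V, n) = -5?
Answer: -63900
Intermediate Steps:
C = 7/12 (C = 2/(-3) + 5/4 = 2*(-⅓) + 5*(¼) = -⅔ + 5/4 = 7/12 ≈ 0.58333)
F(P) = 3 + P
X(M) = 7/(12*M)
D(R, G) = 25
(D(F(6), X(Z(0, -4))) - 451)*Y = (25 - 451)*150 = -426*150 = -63900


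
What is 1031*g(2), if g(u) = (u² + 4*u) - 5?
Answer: 7217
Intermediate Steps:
g(u) = -5 + u² + 4*u
1031*g(2) = 1031*(-5 + 2² + 4*2) = 1031*(-5 + 4 + 8) = 1031*7 = 7217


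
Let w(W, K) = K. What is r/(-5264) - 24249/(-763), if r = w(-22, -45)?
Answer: 18240153/573776 ≈ 31.790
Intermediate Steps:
r = -45
r/(-5264) - 24249/(-763) = -45/(-5264) - 24249/(-763) = -45*(-1/5264) - 24249*(-1/763) = 45/5264 + 24249/763 = 18240153/573776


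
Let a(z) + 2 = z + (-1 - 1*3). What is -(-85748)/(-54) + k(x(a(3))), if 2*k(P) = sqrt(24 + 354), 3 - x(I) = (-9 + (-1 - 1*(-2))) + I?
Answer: -42874/27 + 3*sqrt(42)/2 ≈ -1578.2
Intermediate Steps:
a(z) = -6 + z (a(z) = -2 + (z + (-1 - 1*3)) = -2 + (z + (-1 - 3)) = -2 + (z - 4) = -2 + (-4 + z) = -6 + z)
x(I) = 11 - I (x(I) = 3 - ((-9 + (-1 - 1*(-2))) + I) = 3 - ((-9 + (-1 + 2)) + I) = 3 - ((-9 + 1) + I) = 3 - (-8 + I) = 3 + (8 - I) = 11 - I)
k(P) = 3*sqrt(42)/2 (k(P) = sqrt(24 + 354)/2 = sqrt(378)/2 = (3*sqrt(42))/2 = 3*sqrt(42)/2)
-(-85748)/(-54) + k(x(a(3))) = -(-85748)/(-54) + 3*sqrt(42)/2 = -(-85748)*(-1)/54 + 3*sqrt(42)/2 = -388*221/54 + 3*sqrt(42)/2 = -42874/27 + 3*sqrt(42)/2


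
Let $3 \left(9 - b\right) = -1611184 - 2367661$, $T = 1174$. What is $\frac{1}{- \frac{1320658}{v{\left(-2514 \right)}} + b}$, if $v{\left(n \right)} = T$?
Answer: $\frac{1761}{2333616877} \approx 7.5462 \cdot 10^{-7}$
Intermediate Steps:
$v{\left(n \right)} = 1174$
$b = \frac{3978872}{3}$ ($b = 9 - \frac{-1611184 - 2367661}{3} = 9 - - \frac{3978845}{3} = 9 + \frac{3978845}{3} = \frac{3978872}{3} \approx 1.3263 \cdot 10^{6}$)
$\frac{1}{- \frac{1320658}{v{\left(-2514 \right)}} + b} = \frac{1}{- \frac{1320658}{1174} + \frac{3978872}{3}} = \frac{1}{\left(-1320658\right) \frac{1}{1174} + \frac{3978872}{3}} = \frac{1}{- \frac{660329}{587} + \frac{3978872}{3}} = \frac{1}{\frac{2333616877}{1761}} = \frac{1761}{2333616877}$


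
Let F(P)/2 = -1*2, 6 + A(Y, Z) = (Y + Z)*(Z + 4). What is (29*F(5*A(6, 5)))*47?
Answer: -5452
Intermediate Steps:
A(Y, Z) = -6 + (4 + Z)*(Y + Z) (A(Y, Z) = -6 + (Y + Z)*(Z + 4) = -6 + (Y + Z)*(4 + Z) = -6 + (4 + Z)*(Y + Z))
F(P) = -4 (F(P) = 2*(-1*2) = 2*(-2) = -4)
(29*F(5*A(6, 5)))*47 = (29*(-4))*47 = -116*47 = -5452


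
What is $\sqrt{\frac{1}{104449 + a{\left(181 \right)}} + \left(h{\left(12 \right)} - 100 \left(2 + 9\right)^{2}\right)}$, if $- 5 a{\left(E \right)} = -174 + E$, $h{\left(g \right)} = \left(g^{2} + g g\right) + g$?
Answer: $\frac{143 i \sqrt{157379032490}}{522238} \approx 108.63 i$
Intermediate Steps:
$h{\left(g \right)} = g + 2 g^{2}$ ($h{\left(g \right)} = \left(g^{2} + g^{2}\right) + g = 2 g^{2} + g = g + 2 g^{2}$)
$a{\left(E \right)} = \frac{174}{5} - \frac{E}{5}$ ($a{\left(E \right)} = - \frac{-174 + E}{5} = \frac{174}{5} - \frac{E}{5}$)
$\sqrt{\frac{1}{104449 + a{\left(181 \right)}} + \left(h{\left(12 \right)} - 100 \left(2 + 9\right)^{2}\right)} = \sqrt{\frac{1}{104449 + \left(\frac{174}{5} - \frac{181}{5}\right)} + \left(12 \left(1 + 2 \cdot 12\right) - 100 \left(2 + 9\right)^{2}\right)} = \sqrt{\frac{1}{104449 + \left(\frac{174}{5} - \frac{181}{5}\right)} + \left(12 \left(1 + 24\right) - 100 \cdot 11^{2}\right)} = \sqrt{\frac{1}{104449 - \frac{7}{5}} + \left(12 \cdot 25 - 12100\right)} = \sqrt{\frac{1}{\frac{522238}{5}} + \left(300 - 12100\right)} = \sqrt{\frac{5}{522238} - 11800} = \sqrt{- \frac{6162408395}{522238}} = \frac{143 i \sqrt{157379032490}}{522238}$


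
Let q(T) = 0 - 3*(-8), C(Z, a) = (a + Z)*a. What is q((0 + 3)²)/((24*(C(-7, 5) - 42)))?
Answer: -1/52 ≈ -0.019231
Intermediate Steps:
C(Z, a) = a*(Z + a) (C(Z, a) = (Z + a)*a = a*(Z + a))
q(T) = 24 (q(T) = 0 + 24 = 24)
q((0 + 3)²)/((24*(C(-7, 5) - 42))) = 24/((24*(5*(-7 + 5) - 42))) = 24/((24*(5*(-2) - 42))) = 24/((24*(-10 - 42))) = 24/((24*(-52))) = 24/(-1248) = 24*(-1/1248) = -1/52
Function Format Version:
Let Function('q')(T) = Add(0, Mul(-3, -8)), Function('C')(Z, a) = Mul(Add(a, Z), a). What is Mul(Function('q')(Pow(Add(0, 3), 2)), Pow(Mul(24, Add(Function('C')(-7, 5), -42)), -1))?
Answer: Rational(-1, 52) ≈ -0.019231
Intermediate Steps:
Function('C')(Z, a) = Mul(a, Add(Z, a)) (Function('C')(Z, a) = Mul(Add(Z, a), a) = Mul(a, Add(Z, a)))
Function('q')(T) = 24 (Function('q')(T) = Add(0, 24) = 24)
Mul(Function('q')(Pow(Add(0, 3), 2)), Pow(Mul(24, Add(Function('C')(-7, 5), -42)), -1)) = Mul(24, Pow(Mul(24, Add(Mul(5, Add(-7, 5)), -42)), -1)) = Mul(24, Pow(Mul(24, Add(Mul(5, -2), -42)), -1)) = Mul(24, Pow(Mul(24, Add(-10, -42)), -1)) = Mul(24, Pow(Mul(24, -52), -1)) = Mul(24, Pow(-1248, -1)) = Mul(24, Rational(-1, 1248)) = Rational(-1, 52)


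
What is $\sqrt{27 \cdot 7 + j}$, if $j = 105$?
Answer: $7 \sqrt{6} \approx 17.146$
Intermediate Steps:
$\sqrt{27 \cdot 7 + j} = \sqrt{27 \cdot 7 + 105} = \sqrt{189 + 105} = \sqrt{294} = 7 \sqrt{6}$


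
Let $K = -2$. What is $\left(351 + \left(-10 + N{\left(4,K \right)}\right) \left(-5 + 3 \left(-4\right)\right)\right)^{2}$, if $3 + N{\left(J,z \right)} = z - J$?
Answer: $454276$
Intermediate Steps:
$N{\left(J,z \right)} = -3 + z - J$ ($N{\left(J,z \right)} = -3 - \left(J - z\right) = -3 + z - J$)
$\left(351 + \left(-10 + N{\left(4,K \right)}\right) \left(-5 + 3 \left(-4\right)\right)\right)^{2} = \left(351 + \left(-10 - 9\right) \left(-5 + 3 \left(-4\right)\right)\right)^{2} = \left(351 + \left(-10 - 9\right) \left(-5 - 12\right)\right)^{2} = \left(351 + \left(-10 - 9\right) \left(-17\right)\right)^{2} = \left(351 - -323\right)^{2} = \left(351 + 323\right)^{2} = 674^{2} = 454276$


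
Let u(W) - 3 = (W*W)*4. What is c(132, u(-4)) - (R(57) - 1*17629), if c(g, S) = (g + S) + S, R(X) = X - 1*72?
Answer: 17910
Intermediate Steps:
u(W) = 3 + 4*W² (u(W) = 3 + (W*W)*4 = 3 + W²*4 = 3 + 4*W²)
R(X) = -72 + X (R(X) = X - 72 = -72 + X)
c(g, S) = g + 2*S (c(g, S) = (S + g) + S = g + 2*S)
c(132, u(-4)) - (R(57) - 1*17629) = (132 + 2*(3 + 4*(-4)²)) - ((-72 + 57) - 1*17629) = (132 + 2*(3 + 4*16)) - (-15 - 17629) = (132 + 2*(3 + 64)) - 1*(-17644) = (132 + 2*67) + 17644 = (132 + 134) + 17644 = 266 + 17644 = 17910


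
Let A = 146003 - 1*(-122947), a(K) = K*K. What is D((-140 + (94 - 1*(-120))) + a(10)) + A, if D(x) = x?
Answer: 269124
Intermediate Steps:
a(K) = K**2
A = 268950 (A = 146003 + 122947 = 268950)
D((-140 + (94 - 1*(-120))) + a(10)) + A = ((-140 + (94 - 1*(-120))) + 10**2) + 268950 = ((-140 + (94 + 120)) + 100) + 268950 = ((-140 + 214) + 100) + 268950 = (74 + 100) + 268950 = 174 + 268950 = 269124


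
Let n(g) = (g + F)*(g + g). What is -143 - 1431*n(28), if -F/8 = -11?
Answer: -9295919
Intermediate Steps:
F = 88 (F = -8*(-11) = 88)
n(g) = 2*g*(88 + g) (n(g) = (g + 88)*(g + g) = (88 + g)*(2*g) = 2*g*(88 + g))
-143 - 1431*n(28) = -143 - 2862*28*(88 + 28) = -143 - 2862*28*116 = -143 - 1431*6496 = -143 - 9295776 = -9295919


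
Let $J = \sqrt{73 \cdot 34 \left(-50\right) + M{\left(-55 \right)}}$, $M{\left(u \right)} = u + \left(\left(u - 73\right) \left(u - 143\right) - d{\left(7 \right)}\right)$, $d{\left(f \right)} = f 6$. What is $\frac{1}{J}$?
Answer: $- \frac{i \sqrt{98853}}{98853} \approx - 0.0031806 i$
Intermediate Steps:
$d{\left(f \right)} = 6 f$
$M{\left(u \right)} = -42 + u + \left(-143 + u\right) \left(-73 + u\right)$ ($M{\left(u \right)} = u + \left(\left(u - 73\right) \left(u - 143\right) - 6 \cdot 7\right) = u + \left(\left(-73 + u\right) \left(-143 + u\right) - 42\right) = u + \left(\left(-143 + u\right) \left(-73 + u\right) - 42\right) = u + \left(-42 + \left(-143 + u\right) \left(-73 + u\right)\right) = -42 + u + \left(-143 + u\right) \left(-73 + u\right)$)
$J = i \sqrt{98853}$ ($J = \sqrt{73 \cdot 34 \left(-50\right) + \left(10397 + \left(-55\right)^{2} - -11825\right)} = \sqrt{2482 \left(-50\right) + \left(10397 + 3025 + 11825\right)} = \sqrt{-124100 + 25247} = \sqrt{-98853} = i \sqrt{98853} \approx 314.41 i$)
$\frac{1}{J} = \frac{1}{i \sqrt{98853}} = - \frac{i \sqrt{98853}}{98853}$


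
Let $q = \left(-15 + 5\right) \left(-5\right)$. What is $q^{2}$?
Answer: $2500$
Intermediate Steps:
$q = 50$ ($q = \left(-10\right) \left(-5\right) = 50$)
$q^{2} = 50^{2} = 2500$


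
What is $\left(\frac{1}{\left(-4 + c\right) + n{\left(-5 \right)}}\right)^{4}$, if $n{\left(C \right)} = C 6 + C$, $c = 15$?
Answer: $\frac{1}{331776} \approx 3.0141 \cdot 10^{-6}$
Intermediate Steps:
$n{\left(C \right)} = 7 C$ ($n{\left(C \right)} = 6 C + C = 7 C$)
$\left(\frac{1}{\left(-4 + c\right) + n{\left(-5 \right)}}\right)^{4} = \left(\frac{1}{\left(-4 + 15\right) + 7 \left(-5\right)}\right)^{4} = \left(\frac{1}{11 - 35}\right)^{4} = \left(\frac{1}{-24}\right)^{4} = \left(- \frac{1}{24}\right)^{4} = \frac{1}{331776}$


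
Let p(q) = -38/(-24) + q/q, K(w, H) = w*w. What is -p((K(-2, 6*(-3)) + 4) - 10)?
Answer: -31/12 ≈ -2.5833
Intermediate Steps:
K(w, H) = w²
p(q) = 31/12 (p(q) = -38*(-1/24) + 1 = 19/12 + 1 = 31/12)
-p((K(-2, 6*(-3)) + 4) - 10) = -1*31/12 = -31/12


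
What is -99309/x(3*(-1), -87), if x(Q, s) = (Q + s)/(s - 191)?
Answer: -4601317/15 ≈ -3.0675e+5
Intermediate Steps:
x(Q, s) = (Q + s)/(-191 + s)
-99309/x(3*(-1), -87) = -99309*(-191 - 87)/(3*(-1) - 87) = -99309*(-278/(-3 - 87)) = -99309/((-1/278*(-90))) = -99309/45/139 = -99309*139/45 = -4601317/15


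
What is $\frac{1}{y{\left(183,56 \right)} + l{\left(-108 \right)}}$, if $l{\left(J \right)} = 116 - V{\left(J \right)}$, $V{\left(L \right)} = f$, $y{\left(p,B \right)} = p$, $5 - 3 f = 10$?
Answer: $\frac{3}{902} \approx 0.0033259$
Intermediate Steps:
$f = - \frac{5}{3}$ ($f = \frac{5}{3} - \frac{10}{3} = - \frac{5}{3} \approx -1.6667$)
$V{\left(L \right)} = - \frac{5}{3}$
$l{\left(J \right)} = \frac{353}{3}$ ($l{\left(J \right)} = 116 - - \frac{5}{3} = 116 + \frac{5}{3} = \frac{353}{3}$)
$\frac{1}{y{\left(183,56 \right)} + l{\left(-108 \right)}} = \frac{1}{183 + \frac{353}{3}} = \frac{1}{\frac{902}{3}} = \frac{3}{902}$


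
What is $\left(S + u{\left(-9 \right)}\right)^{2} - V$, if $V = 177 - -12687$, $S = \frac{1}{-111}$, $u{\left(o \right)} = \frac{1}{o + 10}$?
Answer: $- \frac{158485244}{12321} \approx -12863.0$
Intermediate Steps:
$u{\left(o \right)} = \frac{1}{10 + o}$
$S = - \frac{1}{111} \approx -0.009009$
$V = 12864$ ($V = 177 + 12687 = 12864$)
$\left(S + u{\left(-9 \right)}\right)^{2} - V = \left(- \frac{1}{111} + \frac{1}{10 - 9}\right)^{2} - 12864 = \left(- \frac{1}{111} + 1^{-1}\right)^{2} - 12864 = \left(- \frac{1}{111} + 1\right)^{2} - 12864 = \left(\frac{110}{111}\right)^{2} - 12864 = \frac{12100}{12321} - 12864 = - \frac{158485244}{12321}$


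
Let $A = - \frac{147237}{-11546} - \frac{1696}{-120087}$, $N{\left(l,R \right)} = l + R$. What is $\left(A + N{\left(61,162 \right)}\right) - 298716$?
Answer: $- \frac{413850157343851}{1386524502} \approx -2.9848 \cdot 10^{5}$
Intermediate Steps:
$N{\left(l,R \right)} = R + l$
$A = \frac{17700831635}{1386524502}$ ($A = \left(-147237\right) \left(- \frac{1}{11546}\right) - - \frac{1696}{120087} = \frac{147237}{11546} + \frac{1696}{120087} = \frac{17700831635}{1386524502} \approx 12.766$)
$\left(A + N{\left(61,162 \right)}\right) - 298716 = \left(\frac{17700831635}{1386524502} + \left(162 + 61\right)\right) - 298716 = \left(\frac{17700831635}{1386524502} + 223\right) - 298716 = \frac{326895795581}{1386524502} - 298716 = - \frac{413850157343851}{1386524502}$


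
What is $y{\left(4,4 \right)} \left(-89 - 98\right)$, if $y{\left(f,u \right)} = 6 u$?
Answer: $-4488$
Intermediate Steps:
$y{\left(4,4 \right)} \left(-89 - 98\right) = 6 \cdot 4 \left(-89 - 98\right) = 24 \left(-187\right) = -4488$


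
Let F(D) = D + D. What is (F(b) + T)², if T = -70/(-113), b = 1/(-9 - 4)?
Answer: 467856/2157961 ≈ 0.21680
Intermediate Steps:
b = -1/13 (b = 1/(-13) = -1/13 ≈ -0.076923)
T = 70/113 (T = -70*(-1/113) = 70/113 ≈ 0.61947)
F(D) = 2*D
(F(b) + T)² = (2*(-1/13) + 70/113)² = (-2/13 + 70/113)² = (684/1469)² = 467856/2157961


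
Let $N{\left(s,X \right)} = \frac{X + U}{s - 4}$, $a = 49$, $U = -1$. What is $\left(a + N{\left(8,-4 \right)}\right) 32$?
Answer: $1528$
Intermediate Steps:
$N{\left(s,X \right)} = \frac{-1 + X}{-4 + s}$ ($N{\left(s,X \right)} = \frac{X - 1}{s - 4} = \frac{-1 + X}{-4 + s}$)
$\left(a + N{\left(8,-4 \right)}\right) 32 = \left(49 + \frac{-1 - 4}{-4 + 8}\right) 32 = \left(49 + \frac{1}{4} \left(-5\right)\right) 32 = \left(49 - \frac{5}{4}\right) 32 = \frac{191}{4} \cdot 32 = 1528$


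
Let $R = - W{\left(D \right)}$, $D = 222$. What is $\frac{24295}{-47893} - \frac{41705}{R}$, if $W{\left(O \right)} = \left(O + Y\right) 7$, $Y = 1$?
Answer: $\frac{1959453070}{74760973} \approx 26.21$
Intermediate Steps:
$W{\left(O \right)} = 7 + 7 O$ ($W{\left(O \right)} = \left(O + 1\right) 7 = \left(1 + O\right) 7 = 7 + 7 O$)
$R = -1561$ ($R = - (7 + 7 \cdot 222) = - (7 + 1554) = \left(-1\right) 1561 = -1561$)
$\frac{24295}{-47893} - \frac{41705}{R} = \frac{24295}{-47893} - \frac{41705}{-1561} = 24295 \left(- \frac{1}{47893}\right) - - \frac{41705}{1561} = - \frac{24295}{47893} + \frac{41705}{1561} = \frac{1959453070}{74760973}$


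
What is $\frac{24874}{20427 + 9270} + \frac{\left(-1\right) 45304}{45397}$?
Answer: $- \frac{216187910}{1348154709} \approx -0.16036$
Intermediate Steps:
$\frac{24874}{20427 + 9270} + \frac{\left(-1\right) 45304}{45397} = \frac{24874}{29697} - \frac{45304}{45397} = - \frac{216187910}{1348154709}$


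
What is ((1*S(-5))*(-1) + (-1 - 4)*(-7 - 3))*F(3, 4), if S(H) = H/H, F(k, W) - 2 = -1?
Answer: 49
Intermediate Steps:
F(k, W) = 1 (F(k, W) = 2 - 1 = 1)
S(H) = 1
((1*S(-5))*(-1) + (-1 - 4)*(-7 - 3))*F(3, 4) = ((1*1)*(-1) + (-1 - 4)*(-7 - 3))*1 = (1*(-1) - 5*(-10))*1 = (-1 + 50)*1 = 49*1 = 49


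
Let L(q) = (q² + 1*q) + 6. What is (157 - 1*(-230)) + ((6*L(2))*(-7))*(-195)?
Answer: 98667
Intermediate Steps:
L(q) = 6 + q + q² (L(q) = (q² + q) + 6 = (q + q²) + 6 = 6 + q + q²)
(157 - 1*(-230)) + ((6*L(2))*(-7))*(-195) = (157 - 1*(-230)) + ((6*(6 + 2 + 2²))*(-7))*(-195) = (157 + 230) + ((6*(6 + 2 + 4))*(-7))*(-195) = 387 + ((6*12)*(-7))*(-195) = 387 + (72*(-7))*(-195) = 387 - 504*(-195) = 387 + 98280 = 98667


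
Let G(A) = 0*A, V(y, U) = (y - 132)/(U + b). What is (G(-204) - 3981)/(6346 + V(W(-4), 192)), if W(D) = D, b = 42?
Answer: -465777/742414 ≈ -0.62738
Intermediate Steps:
V(y, U) = (-132 + y)/(42 + U) (V(y, U) = (y - 132)/(U + 42) = (-132 + y)/(42 + U))
G(A) = 0
(G(-204) - 3981)/(6346 + V(W(-4), 192)) = (0 - 3981)/(6346 + (-132 - 4)/(42 + 192)) = -3981/(6346 - 136/234) = -3981/(6346 + (1/234)*(-136)) = -3981/(6346 - 68/117) = -3981/742414/117 = -3981*117/742414 = -465777/742414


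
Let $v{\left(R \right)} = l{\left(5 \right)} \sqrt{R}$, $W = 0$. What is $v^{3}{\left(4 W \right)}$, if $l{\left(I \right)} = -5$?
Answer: $0$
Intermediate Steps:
$v{\left(R \right)} = - 5 \sqrt{R}$
$v^{3}{\left(4 W \right)} = \left(- 5 \sqrt{4 \cdot 0}\right)^{3} = \left(- 5 \sqrt{0}\right)^{3} = \left(\left(-5\right) 0\right)^{3} = 0^{3} = 0$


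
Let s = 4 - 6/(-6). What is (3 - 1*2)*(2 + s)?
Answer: 7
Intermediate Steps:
s = 5 (s = 4 - 6*(-1)/6 = 4 - 1*(-1) = 4 + 1 = 5)
(3 - 1*2)*(2 + s) = (3 - 1*2)*(2 + 5) = (3 - 2)*7 = 1*7 = 7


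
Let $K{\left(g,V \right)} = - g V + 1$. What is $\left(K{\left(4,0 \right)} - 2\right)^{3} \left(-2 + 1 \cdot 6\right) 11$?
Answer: $-44$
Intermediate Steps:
$K{\left(g,V \right)} = 1 - V g$ ($K{\left(g,V \right)} = - V g + 1 = 1 - V g$)
$\left(K{\left(4,0 \right)} - 2\right)^{3} \left(-2 + 1 \cdot 6\right) 11 = \left(\left(1 - 0 \cdot 4\right) - 2\right)^{3} \left(-2 + 1 \cdot 6\right) 11 = \left(\left(1 + 0\right) - 2\right)^{3} \left(-2 + 6\right) 11 = \left(1 - 2\right)^{3} \cdot 4 \cdot 11 = \left(-1\right)^{3} \cdot 4 \cdot 11 = \left(-1\right) 4 \cdot 11 = \left(-4\right) 11 = -44$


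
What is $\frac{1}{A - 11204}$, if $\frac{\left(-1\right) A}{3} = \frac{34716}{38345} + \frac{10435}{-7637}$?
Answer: $- \frac{292840765}{3280582919111} \approx -8.9265 \cdot 10^{-5}$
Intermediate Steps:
$A = \frac{405011949}{292840765}$ ($A = - 3 \left(\frac{34716}{38345} + \frac{10435}{-7637}\right) = - 3 \left(34716 \cdot \frac{1}{38345} + 10435 \left(- \frac{1}{7637}\right)\right) = - 3 \left(\frac{34716}{38345} - \frac{10435}{7637}\right) = \left(-3\right) \left(- \frac{135003983}{292840765}\right) = \frac{405011949}{292840765} \approx 1.383$)
$\frac{1}{A - 11204} = \frac{1}{\frac{405011949}{292840765} - 11204} = \frac{1}{- \frac{3280582919111}{292840765}} = - \frac{292840765}{3280582919111}$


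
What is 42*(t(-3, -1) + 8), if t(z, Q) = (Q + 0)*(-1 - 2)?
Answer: 462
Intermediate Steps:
t(z, Q) = -3*Q (t(z, Q) = Q*(-3) = -3*Q)
42*(t(-3, -1) + 8) = 42*(-3*(-1) + 8) = 42*(3 + 8) = 42*11 = 462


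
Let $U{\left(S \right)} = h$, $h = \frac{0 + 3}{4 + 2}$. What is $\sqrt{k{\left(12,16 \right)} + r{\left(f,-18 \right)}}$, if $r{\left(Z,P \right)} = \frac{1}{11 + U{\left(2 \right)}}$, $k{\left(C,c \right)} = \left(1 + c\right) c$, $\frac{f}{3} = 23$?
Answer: $\frac{\sqrt{143934}}{23} \approx 16.495$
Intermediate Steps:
$f = 69$ ($f = 3 \cdot 23 = 69$)
$k{\left(C,c \right)} = c \left(1 + c\right)$
$h = \frac{1}{2}$ ($h = \frac{3}{6} = 3 \cdot \frac{1}{6} = \frac{1}{2} \approx 0.5$)
$U{\left(S \right)} = \frac{1}{2}$
$r{\left(Z,P \right)} = \frac{2}{23}$ ($r{\left(Z,P \right)} = \frac{1}{11 + \frac{1}{2}} = \frac{1}{\frac{23}{2}} = \frac{2}{23}$)
$\sqrt{k{\left(12,16 \right)} + r{\left(f,-18 \right)}} = \sqrt{16 \left(1 + 16\right) + \frac{2}{23}} = \sqrt{16 \cdot 17 + \frac{2}{23}} = \sqrt{272 + \frac{2}{23}} = \sqrt{\frac{6258}{23}} = \frac{\sqrt{143934}}{23}$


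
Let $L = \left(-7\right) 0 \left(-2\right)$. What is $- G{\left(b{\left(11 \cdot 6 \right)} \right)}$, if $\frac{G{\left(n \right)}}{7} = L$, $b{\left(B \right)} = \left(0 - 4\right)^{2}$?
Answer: $0$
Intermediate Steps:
$b{\left(B \right)} = 16$ ($b{\left(B \right)} = \left(-4\right)^{2} = 16$)
$L = 0$ ($L = 0 \left(-2\right) = 0$)
$G{\left(n \right)} = 0$ ($G{\left(n \right)} = 7 \cdot 0 = 0$)
$- G{\left(b{\left(11 \cdot 6 \right)} \right)} = \left(-1\right) 0 = 0$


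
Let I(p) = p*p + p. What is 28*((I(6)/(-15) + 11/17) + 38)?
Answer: 85316/85 ≈ 1003.7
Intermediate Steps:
I(p) = p + p² (I(p) = p² + p = p + p²)
28*((I(6)/(-15) + 11/17) + 38) = 28*(((6*(1 + 6))/(-15) + 11/17) + 38) = 28*(((6*7)*(-1/15) + 11*(1/17)) + 38) = 28*((42*(-1/15) + 11/17) + 38) = 28*((-14/5 + 11/17) + 38) = 28*(-183/85 + 38) = 28*(3047/85) = 85316/85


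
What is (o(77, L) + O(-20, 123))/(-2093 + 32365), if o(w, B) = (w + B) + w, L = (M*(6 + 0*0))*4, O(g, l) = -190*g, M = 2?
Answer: 2001/15136 ≈ 0.13220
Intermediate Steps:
L = 48 (L = (2*(6 + 0*0))*4 = (2*(6 + 0))*4 = (2*6)*4 = 12*4 = 48)
o(w, B) = B + 2*w (o(w, B) = (B + w) + w = B + 2*w)
(o(77, L) + O(-20, 123))/(-2093 + 32365) = ((48 + 2*77) - 190*(-20))/(-2093 + 32365) = ((48 + 154) + 3800)/30272 = (202 + 3800)*(1/30272) = 4002*(1/30272) = 2001/15136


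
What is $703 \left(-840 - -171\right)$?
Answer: $-470307$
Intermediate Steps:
$703 \left(-840 - -171\right) = 703 \left(-840 + 171\right) = 703 \left(-669\right) = -470307$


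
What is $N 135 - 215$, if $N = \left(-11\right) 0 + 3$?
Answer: $190$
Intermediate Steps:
$N = 3$ ($N = 0 + 3 = 3$)
$N 135 - 215 = 3 \cdot 135 - 215 = 405 - 215 = 190$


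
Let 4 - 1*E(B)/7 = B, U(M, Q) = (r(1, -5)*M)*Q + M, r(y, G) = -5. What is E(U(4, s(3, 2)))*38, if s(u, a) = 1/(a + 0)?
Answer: 2660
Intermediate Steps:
s(u, a) = 1/a
U(M, Q) = M - 5*M*Q (U(M, Q) = (-5*M)*Q + M = -5*M*Q + M = M - 5*M*Q)
E(B) = 28 - 7*B
E(U(4, s(3, 2)))*38 = (28 - 28*(1 - 5/2))*38 = (28 - 28*(-3)/2)*38 = (28 - 7*(-6))*38 = (28 + 42)*38 = 70*38 = 2660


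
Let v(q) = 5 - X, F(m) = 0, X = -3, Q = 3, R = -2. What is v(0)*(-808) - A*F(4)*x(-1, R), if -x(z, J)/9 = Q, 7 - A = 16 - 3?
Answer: -6464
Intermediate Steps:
A = -6 (A = 7 - (16 - 3) = 7 - 1*13 = 7 - 13 = -6)
x(z, J) = -27 (x(z, J) = -9*3 = -27)
v(q) = 8 (v(q) = 5 - 1*(-3) = 5 + 3 = 8)
v(0)*(-808) - A*F(4)*x(-1, R) = 8*(-808) - (-6*0)*(-27) = -6464 - 0*(-27) = -6464 - 1*0 = -6464 + 0 = -6464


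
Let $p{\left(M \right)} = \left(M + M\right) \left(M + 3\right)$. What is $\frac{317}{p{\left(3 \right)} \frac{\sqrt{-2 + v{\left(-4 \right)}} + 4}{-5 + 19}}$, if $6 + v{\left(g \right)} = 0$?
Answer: $\frac{2219}{108} - \frac{2219 i \sqrt{2}}{216} \approx 20.546 - 14.528 i$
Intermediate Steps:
$v{\left(g \right)} = -6$ ($v{\left(g \right)} = -6 + 0 = -6$)
$p{\left(M \right)} = 2 M \left(3 + M\right)$
$\frac{317}{p{\left(3 \right)} \frac{\sqrt{-2 + v{\left(-4 \right)}} + 4}{-5 + 19}} = \frac{317}{2 \cdot 3 \left(3 + 3\right) \frac{\sqrt{-2 - 6} + 4}{-5 + 19}} = \frac{317}{2 \cdot 3 \cdot 6 \frac{\sqrt{-8} + 4}{14}} = \frac{317}{36 \left(2 i \sqrt{2} + 4\right) \frac{1}{14}} = \frac{317}{36 \left(4 + 2 i \sqrt{2}\right) \frac{1}{14}} = \frac{317}{36 \left(\frac{2}{7} + \frac{i \sqrt{2}}{7}\right)} = \frac{317}{\frac{72}{7} + \frac{36 i \sqrt{2}}{7}}$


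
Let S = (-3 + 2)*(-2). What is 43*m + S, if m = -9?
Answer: -385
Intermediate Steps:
S = 2 (S = -1*(-2) = 2)
43*m + S = 43*(-9) + 2 = -387 + 2 = -385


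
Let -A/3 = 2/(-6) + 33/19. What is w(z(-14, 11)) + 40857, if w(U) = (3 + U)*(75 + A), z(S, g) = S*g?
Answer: 573188/19 ≈ 30168.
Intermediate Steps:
A = -80/19 (A = -3*(2/(-6) + 33/19) = -3*(2*(-⅙) + 33*(1/19)) = -3*(-⅓ + 33/19) = -3*80/57 = -80/19 ≈ -4.2105)
w(U) = 4035/19 + 1345*U/19 (w(U) = (3 + U)*(75 - 80/19) = (3 + U)*(1345/19) = 4035/19 + 1345*U/19)
w(z(-14, 11)) + 40857 = (4035/19 + 1345*(-14*11)/19) + 40857 = (4035/19 + (1345/19)*(-154)) + 40857 = (4035/19 - 207130/19) + 40857 = -203095/19 + 40857 = 573188/19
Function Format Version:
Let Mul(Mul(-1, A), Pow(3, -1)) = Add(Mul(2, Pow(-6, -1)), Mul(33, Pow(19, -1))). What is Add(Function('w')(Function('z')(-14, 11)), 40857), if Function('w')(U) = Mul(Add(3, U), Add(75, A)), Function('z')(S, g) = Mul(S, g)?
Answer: Rational(573188, 19) ≈ 30168.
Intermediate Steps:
A = Rational(-80, 19) (A = Mul(-3, Add(Mul(2, Pow(-6, -1)), Mul(33, Pow(19, -1)))) = Mul(-3, Add(Mul(2, Rational(-1, 6)), Mul(33, Rational(1, 19)))) = Mul(-3, Add(Rational(-1, 3), Rational(33, 19))) = Mul(-3, Rational(80, 57)) = Rational(-80, 19) ≈ -4.2105)
Function('w')(U) = Add(Rational(4035, 19), Mul(Rational(1345, 19), U)) (Function('w')(U) = Mul(Add(3, U), Add(75, Rational(-80, 19))) = Mul(Add(3, U), Rational(1345, 19)) = Add(Rational(4035, 19), Mul(Rational(1345, 19), U)))
Add(Function('w')(Function('z')(-14, 11)), 40857) = Add(Add(Rational(4035, 19), Mul(Rational(1345, 19), Mul(-14, 11))), 40857) = Add(Add(Rational(4035, 19), Mul(Rational(1345, 19), -154)), 40857) = Add(Add(Rational(4035, 19), Rational(-207130, 19)), 40857) = Add(Rational(-203095, 19), 40857) = Rational(573188, 19)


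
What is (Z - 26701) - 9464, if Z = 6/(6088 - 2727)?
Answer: -121550559/3361 ≈ -36165.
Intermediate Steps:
Z = 6/3361 ≈ 0.0017852
(Z - 26701) - 9464 = (6/3361 - 26701) - 9464 = -89742055/3361 - 9464 = -121550559/3361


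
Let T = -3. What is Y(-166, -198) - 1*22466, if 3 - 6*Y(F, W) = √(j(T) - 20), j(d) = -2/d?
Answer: -44931/2 - I*√174/18 ≈ -22466.0 - 0.73283*I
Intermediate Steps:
Y(F, W) = ½ - I*√174/18 (Y(F, W) = ½ - √(-2/(-3) - 20)/6 = ½ - √(-2*(-⅓) - 20)/6 = ½ - √(⅔ - 20)/6 = ½ - I*√174/18)
Y(-166, -198) - 1*22466 = (½ - I*√174/18) - 1*22466 = (½ - I*√174/18) - 22466 = -44931/2 - I*√174/18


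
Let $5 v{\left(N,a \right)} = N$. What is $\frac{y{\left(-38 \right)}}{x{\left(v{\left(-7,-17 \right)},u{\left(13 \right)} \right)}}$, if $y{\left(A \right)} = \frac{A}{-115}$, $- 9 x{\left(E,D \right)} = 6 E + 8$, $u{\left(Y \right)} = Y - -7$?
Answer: $\frac{171}{23} \approx 7.4348$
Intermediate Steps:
$v{\left(N,a \right)} = \frac{N}{5}$
$u{\left(Y \right)} = 7 + Y$ ($u{\left(Y \right)} = Y + 7 = 7 + Y$)
$x{\left(E,D \right)} = - \frac{8}{9} - \frac{2 E}{3}$ ($x{\left(E,D \right)} = - \frac{6 E + 8}{9} = - \frac{8 + 6 E}{9} = - \frac{8}{9} - \frac{2 E}{3}$)
$y{\left(A \right)} = - \frac{A}{115}$ ($y{\left(A \right)} = A \left(- \frac{1}{115}\right) = - \frac{A}{115}$)
$\frac{y{\left(-38 \right)}}{x{\left(v{\left(-7,-17 \right)},u{\left(13 \right)} \right)}} = \frac{\left(- \frac{1}{115}\right) \left(-38\right)}{- \frac{8}{9} - \frac{2 \cdot \frac{1}{5} \left(-7\right)}{3}} = \frac{38}{115 \left(- \frac{8}{9} - - \frac{14}{15}\right)} = \frac{38}{115 \left(- \frac{8}{9} + \frac{14}{15}\right)} = \frac{38}{115 \cdot \frac{2}{45}} = \frac{38}{115} \cdot \frac{45}{2} = \frac{171}{23}$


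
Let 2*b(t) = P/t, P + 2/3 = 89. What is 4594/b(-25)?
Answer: -137820/53 ≈ -2600.4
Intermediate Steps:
P = 265/3 (P = -2/3 + 89 = 265/3 ≈ 88.333)
b(t) = 265/(6*t) (b(t) = (265/(3*t))/2 = 265/(6*t))
4594/b(-25) = 4594/(((265/6)/(-25))) = 4594/(((265/6)*(-1/25))) = 4594/(-53/30) = 4594*(-30/53) = -137820/53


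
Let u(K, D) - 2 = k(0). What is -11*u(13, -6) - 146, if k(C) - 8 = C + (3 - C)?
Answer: -289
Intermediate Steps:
k(C) = 11 (k(C) = 8 + (C + (3 - C)) = 8 + 3 = 11)
u(K, D) = 13 (u(K, D) = 2 + 11 = 13)
-11*u(13, -6) - 146 = -11*13 - 146 = -143 - 146 = -289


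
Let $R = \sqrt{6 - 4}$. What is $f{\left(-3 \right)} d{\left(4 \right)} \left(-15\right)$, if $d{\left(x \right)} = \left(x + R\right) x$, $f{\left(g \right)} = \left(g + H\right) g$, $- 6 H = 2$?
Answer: $-2400 - 600 \sqrt{2} \approx -3248.5$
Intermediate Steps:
$H = - \frac{1}{3}$ ($H = \left(- \frac{1}{6}\right) 2 = - \frac{1}{3} \approx -0.33333$)
$f{\left(g \right)} = g \left(- \frac{1}{3} + g\right)$ ($f{\left(g \right)} = \left(g - \frac{1}{3}\right) g = \left(- \frac{1}{3} + g\right) g = g \left(- \frac{1}{3} + g\right)$)
$R = \sqrt{2} \approx 1.4142$
$d{\left(x \right)} = x \left(x + \sqrt{2}\right)$ ($d{\left(x \right)} = \left(x + \sqrt{2}\right) x = x \left(x + \sqrt{2}\right)$)
$f{\left(-3 \right)} d{\left(4 \right)} \left(-15\right) = - 3 \left(- \frac{1}{3} - 3\right) 4 \left(4 + \sqrt{2}\right) \left(-15\right) = \left(-3\right) \left(- \frac{10}{3}\right) \left(16 + 4 \sqrt{2}\right) \left(-15\right) = 10 \left(16 + 4 \sqrt{2}\right) \left(-15\right) = \left(160 + 40 \sqrt{2}\right) \left(-15\right) = -2400 - 600 \sqrt{2}$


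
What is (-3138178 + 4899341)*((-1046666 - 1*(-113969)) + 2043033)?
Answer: 1955482680768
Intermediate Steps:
(-3138178 + 4899341)*((-1046666 - 1*(-113969)) + 2043033) = 1761163*((-1046666 + 113969) + 2043033) = 1761163*(-932697 + 2043033) = 1761163*1110336 = 1955482680768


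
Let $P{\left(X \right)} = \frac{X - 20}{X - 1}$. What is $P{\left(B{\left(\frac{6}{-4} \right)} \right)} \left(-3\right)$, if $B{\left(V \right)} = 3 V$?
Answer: $- \frac{147}{11} \approx -13.364$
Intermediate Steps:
$P{\left(X \right)} = \frac{-20 + X}{-1 + X}$
$P{\left(B{\left(\frac{6}{-4} \right)} \right)} \left(-3\right) = \frac{-20 + 3 \frac{6}{-4}}{-1 + 3 \frac{6}{-4}} \left(-3\right) = \frac{-20 + 3 \cdot 6 \left(- \frac{1}{4}\right)}{-1 + 3 \cdot 6 \left(- \frac{1}{4}\right)} \left(-3\right) = \frac{-20 + 3 \left(- \frac{3}{2}\right)}{-1 + 3 \left(- \frac{3}{2}\right)} \left(-3\right) = \frac{-20 - \frac{9}{2}}{-1 - \frac{9}{2}} \left(-3\right) = \frac{1}{- \frac{11}{2}} \left(- \frac{49}{2}\right) \left(-3\right) = \left(- \frac{2}{11}\right) \left(- \frac{49}{2}\right) \left(-3\right) = \frac{49}{11} \left(-3\right) = - \frac{147}{11}$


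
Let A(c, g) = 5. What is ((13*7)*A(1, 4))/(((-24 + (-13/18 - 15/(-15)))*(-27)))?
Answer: 130/183 ≈ 0.71038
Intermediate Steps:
((13*7)*A(1, 4))/(((-24 + (-13/18 - 15/(-15)))*(-27))) = ((13*7)*5)/(((-24 + (-13/18 - 15/(-15)))*(-27))) = (91*5)/(((-24 + (-13*1/18 - 15*(-1/15)))*(-27))) = 455/(((-24 + (-13/18 + 1))*(-27))) = 455/(((-24 + 5/18)*(-27))) = 455/((-427/18*(-27))) = 455/(1281/2) = 455*(2/1281) = 130/183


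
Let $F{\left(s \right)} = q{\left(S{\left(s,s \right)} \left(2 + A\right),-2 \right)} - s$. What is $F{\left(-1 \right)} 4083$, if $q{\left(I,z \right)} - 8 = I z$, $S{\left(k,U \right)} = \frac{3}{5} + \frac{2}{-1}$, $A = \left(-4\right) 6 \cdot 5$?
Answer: $- \frac{6561381}{5} \approx -1.3123 \cdot 10^{6}$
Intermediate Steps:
$A = -120$ ($A = \left(-24\right) 5 = -120$)
$S{\left(k,U \right)} = - \frac{7}{5}$ ($S{\left(k,U \right)} = 3 \cdot \frac{1}{5} + 2 \left(-1\right) = \frac{3}{5} - 2 = - \frac{7}{5}$)
$q{\left(I,z \right)} = 8 + I z$
$F{\left(s \right)} = - \frac{1612}{5} - s$ ($F{\left(s \right)} = \left(8 + - \frac{7 \left(2 - 120\right)}{5} \left(-2\right)\right) - s = \left(8 + \left(- \frac{7}{5}\right) \left(-118\right) \left(-2\right)\right) - s = \left(8 + \frac{826}{5} \left(-2\right)\right) - s = \left(8 - \frac{1652}{5}\right) - s = - \frac{1612}{5} - s$)
$F{\left(-1 \right)} 4083 = \left(- \frac{1612}{5} - -1\right) 4083 = \left(- \frac{1612}{5} + 1\right) 4083 = \left(- \frac{1607}{5}\right) 4083 = - \frac{6561381}{5}$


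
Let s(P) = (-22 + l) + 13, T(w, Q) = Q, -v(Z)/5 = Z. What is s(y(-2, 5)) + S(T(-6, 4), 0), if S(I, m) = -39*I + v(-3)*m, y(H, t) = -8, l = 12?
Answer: -153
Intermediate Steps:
v(Z) = -5*Z
s(P) = 3 (s(P) = (-22 + 12) + 13 = -10 + 13 = 3)
S(I, m) = -39*I + 15*m (S(I, m) = -39*I + (-5*(-3))*m = -39*I + 15*m)
s(y(-2, 5)) + S(T(-6, 4), 0) = 3 + (-39*4 + 15*0) = 3 + (-156 + 0) = 3 - 156 = -153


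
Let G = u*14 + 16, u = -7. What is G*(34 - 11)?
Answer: -1886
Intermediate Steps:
G = -82 (G = -7*14 + 16 = -98 + 16 = -82)
G*(34 - 11) = -82*(34 - 11) = -82*23 = -1886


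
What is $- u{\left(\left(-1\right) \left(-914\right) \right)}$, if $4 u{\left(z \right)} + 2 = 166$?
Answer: $-41$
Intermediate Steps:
$u{\left(z \right)} = 41$ ($u{\left(z \right)} = - \frac{1}{2} + \frac{1}{4} \cdot 166 = - \frac{1}{2} + \frac{83}{2} = 41$)
$- u{\left(\left(-1\right) \left(-914\right) \right)} = \left(-1\right) 41 = -41$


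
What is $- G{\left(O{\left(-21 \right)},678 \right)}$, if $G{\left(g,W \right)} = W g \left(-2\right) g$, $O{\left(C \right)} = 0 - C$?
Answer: $597996$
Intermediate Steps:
$O{\left(C \right)} = - C$
$G{\left(g,W \right)} = - 2 W g^{2}$ ($G{\left(g,W \right)} = W - 2 g g = W \left(- 2 g^{2}\right) = - 2 W g^{2}$)
$- G{\left(O{\left(-21 \right)},678 \right)} = - \left(-2\right) 678 \left(\left(-1\right) \left(-21\right)\right)^{2} = - \left(-2\right) 678 \cdot 21^{2} = - \left(-2\right) 678 \cdot 441 = \left(-1\right) \left(-597996\right) = 597996$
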